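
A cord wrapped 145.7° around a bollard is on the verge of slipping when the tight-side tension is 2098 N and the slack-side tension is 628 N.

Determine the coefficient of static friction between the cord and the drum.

T₂/T₁ = e^{μβ} → μ = ln(T₂/T₁)/β.
β = 145.7° = 2.543 rad.
μ = ln(2098/628)/2.543 = ln(3.341)/2.543 = 0.474.

μ ≈ 0.474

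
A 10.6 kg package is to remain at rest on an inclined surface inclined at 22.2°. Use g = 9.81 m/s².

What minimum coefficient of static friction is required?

At the slip threshold m g sin θ = μ_s m g cos θ, so μ_s,min = tan θ.
μ_s,min = tan 22.2° = 0.408.

μ_s,min ≈ 0.408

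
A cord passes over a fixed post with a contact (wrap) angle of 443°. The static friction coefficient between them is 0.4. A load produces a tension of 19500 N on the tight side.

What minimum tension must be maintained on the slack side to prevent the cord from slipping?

T_min ≈ 885 N

Capstan equation at impending slip: T_tight/T_slack = e^{μβ}.
β = 443° = 7.732 rad; e^{μβ} = e^{0.4×7.732} = 22.04.
T_slack = T_tight / e^{μβ} = 19500 / 22.04 = 885 N.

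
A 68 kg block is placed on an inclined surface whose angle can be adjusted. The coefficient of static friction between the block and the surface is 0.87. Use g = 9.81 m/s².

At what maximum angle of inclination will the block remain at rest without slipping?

At the slip threshold, m g sin θ = μ_s · m g cos θ, so tan θ = μ_s.
θ_max = arctan(0.87) = 41°.

θ_max ≈ 41°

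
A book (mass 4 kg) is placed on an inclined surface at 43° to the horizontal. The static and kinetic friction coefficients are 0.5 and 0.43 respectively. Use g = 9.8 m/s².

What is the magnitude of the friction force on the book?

f ≈ 12.3 N (up the incline)

The normal reaction is N = m g cos θ = 28.67 N.
Along the slope the weight component is m g sin θ = 26.73 N; friction must supply exactly this, acting up-slope.
Static friction can supply at most μ_s N = 14.33 N.
|26.73| exceeds 14.33 N, so the book slips down-slope; friction is kinetic, f = μ_k N = 0.43×28.67 = 12.3 N.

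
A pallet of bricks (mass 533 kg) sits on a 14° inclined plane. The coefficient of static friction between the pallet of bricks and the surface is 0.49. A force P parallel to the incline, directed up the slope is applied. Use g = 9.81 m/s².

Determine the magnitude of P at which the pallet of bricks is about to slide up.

P ≈ 3750 N

At impending motion up the slope, friction acts down-slope at its limit: f = μ_s N.
P is parallel to the surface, so N = m g cos θ = 5070 N.
Along the incline: P = m g sin θ + μ_s N = 1260 + 0.49×5070 = 3750 N.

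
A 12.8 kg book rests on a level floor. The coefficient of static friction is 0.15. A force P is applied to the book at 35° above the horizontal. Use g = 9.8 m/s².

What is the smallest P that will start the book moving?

P ≈ 20.8 N

N = m g − P sin α (the pull lifts the book).
At impending slip, P cos α = μ_s N = μ_s (m g − P sin α).
Solving: P (cos α + μ_s sin α) = μ_s m g → P = 0.15×125/(cos 35° + 0.15 sin 35°) = 18.8/0.9052 = 20.8 N.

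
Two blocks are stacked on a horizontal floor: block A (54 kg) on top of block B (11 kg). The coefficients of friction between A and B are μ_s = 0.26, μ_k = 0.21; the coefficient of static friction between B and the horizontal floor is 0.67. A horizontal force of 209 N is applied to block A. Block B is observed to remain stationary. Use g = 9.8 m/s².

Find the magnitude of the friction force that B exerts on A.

f ≈ 111 N

The normal force B exerts on A is simply A's weight, N₁ = 529.2 N.
Maximum static friction on A from B: μ_s N₁ = 0.26×529.2 = 137.6 N.
P = 209 N exceeds that limit, so A slips over B and the interface friction becomes kinetic: f₁ = μ_k N₁ = 0.21×529.2 = 111 N.
By Newton's third law B feels 111 N forward from A. With B stationary, the floor's static friction on B balances it: f₂ = 111 N (well within μ_s(m_A+m_B)g = 426.8 N).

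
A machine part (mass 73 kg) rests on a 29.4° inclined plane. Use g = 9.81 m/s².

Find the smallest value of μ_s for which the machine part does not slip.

At the slip threshold m g sin θ = μ_s m g cos θ, so μ_s,min = tan θ.
μ_s,min = tan 29.4° = 0.563.

μ_s,min ≈ 0.563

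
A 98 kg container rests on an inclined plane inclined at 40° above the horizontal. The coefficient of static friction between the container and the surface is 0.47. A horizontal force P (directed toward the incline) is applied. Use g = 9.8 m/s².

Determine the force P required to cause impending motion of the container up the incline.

At impending motion up the slope, friction acts down-slope at its limit: f = μ_s N.
Perpendicular to the incline: N = m g cos θ + P sin θ.
Along the incline: P cos θ = m g sin θ + μ_s N = m g sin θ + μ_s (m g cos θ + P sin θ).
Solving, P (cos θ − μ_s sin θ) = m g (sin θ + μ_s cos θ), so P = 98×9.8×(sin 40° + 0.47 cos 40°)/(cos 40° − 0.47 sin 40°) = 960×1.003/0.4639 = 2080 N.

P ≈ 2080 N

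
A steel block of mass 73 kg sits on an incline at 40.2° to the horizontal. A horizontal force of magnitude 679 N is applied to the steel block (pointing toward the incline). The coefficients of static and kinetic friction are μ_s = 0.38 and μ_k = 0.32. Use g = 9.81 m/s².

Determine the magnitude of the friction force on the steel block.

The horizontal push has a component P sin θ into the surface, so N = m g cos θ + P sin θ = 547 + 438.3 = 985.2 N.
Parallel to the incline: P cos θ − m g sin θ = 518.6 − 462.2 = 56.39 N; the friction needed to balance this is 56.39 N acting down the slope.
The limit of static friction is μ_s N = 374.4 N.
|f_req| = 56.39 ≤ 374.4 N → the steel block is in equilibrium; friction equals the required value.

f ≈ 56.4 N (down the incline)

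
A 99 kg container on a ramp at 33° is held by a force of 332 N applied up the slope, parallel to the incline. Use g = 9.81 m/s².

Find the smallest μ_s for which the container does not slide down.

N = m g cos θ = 814.5 N.
Friction must make up the shortfall along the incline: f = m g sin θ − P = 528.9 − 332 = 196.9 N.
At the threshold f = μ_s N, so μ_s,min = 196.9/814.5 = 0.242.

μ_s,min ≈ 0.242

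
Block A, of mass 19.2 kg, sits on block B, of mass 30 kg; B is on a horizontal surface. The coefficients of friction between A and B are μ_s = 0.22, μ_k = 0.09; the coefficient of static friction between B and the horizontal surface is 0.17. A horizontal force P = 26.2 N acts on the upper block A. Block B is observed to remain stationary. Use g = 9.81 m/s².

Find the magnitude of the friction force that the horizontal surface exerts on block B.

Between the blocks, N₁ = m_A g = 188.4 N.
So the A–B interface can sustain at most μ_s N₁ = 41.44 N of static friction.
Since P = 26.2 N ≤ 41.44 N, A does not slip on B; friction on A equals P = 26.2 N.
By Newton's third law B feels 26.2 N forward from A. With B stationary, the floor's static friction on B balances it: f₂ = 26.2 N (well within μ_s(m_A+m_B)g = 82.05 N).

f ≈ 26.2 N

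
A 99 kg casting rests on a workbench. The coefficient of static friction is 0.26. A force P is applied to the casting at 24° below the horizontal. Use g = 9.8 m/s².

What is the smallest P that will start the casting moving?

P ≈ 312 N

N = m g + P sin α (the push presses the casting into the workbench).
At impending slip, P cos α = μ_s N = μ_s (m g + P sin α).
Solving: P (cos α − μ_s sin α) = μ_s m g → P = 0.26×970/(cos 24° − 0.26 sin 24°) = 252/0.8078 = 312 N.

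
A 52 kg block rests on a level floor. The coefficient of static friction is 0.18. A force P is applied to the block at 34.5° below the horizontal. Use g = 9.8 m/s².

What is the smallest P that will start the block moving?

N = m g + P sin α (the push presses the block into the level floor).
At impending slip, P cos α = μ_s N = μ_s (m g + P sin α).
Solving: P (cos α − μ_s sin α) = μ_s m g → P = 0.18×510/(cos 34.5° − 0.18 sin 34.5°) = 91.7/0.7222 = 127 N.

P ≈ 127 N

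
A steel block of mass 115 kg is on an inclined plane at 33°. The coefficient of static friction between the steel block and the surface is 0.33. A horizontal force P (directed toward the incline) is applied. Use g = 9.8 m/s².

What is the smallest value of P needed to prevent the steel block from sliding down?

The steel block tends to slide down (tan θ > μ_s), so at the point of impending slip friction acts up-slope at its limit: f = μ_s N.
Perpendicular to the incline: N = m g cos θ + P sin θ.
Along the incline: P cos θ + μ_s N = m g sin θ, i.e. P cos θ + μ_s (m g cos θ + P sin θ) = m g sin θ.
Solving, P (cos θ + μ_s sin θ) = m g (sin θ − μ_s cos θ), so P = 1130×0.2679/1.018 = 296 N.

P_min ≈ 296 N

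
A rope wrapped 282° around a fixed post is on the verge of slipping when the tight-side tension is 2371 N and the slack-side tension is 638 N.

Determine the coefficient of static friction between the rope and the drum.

μ ≈ 0.267

T₂/T₁ = e^{μβ} → μ = ln(T₂/T₁)/β.
β = 282° = 4.922 rad.
μ = ln(2371/638)/4.922 = ln(3.716)/4.922 = 0.267.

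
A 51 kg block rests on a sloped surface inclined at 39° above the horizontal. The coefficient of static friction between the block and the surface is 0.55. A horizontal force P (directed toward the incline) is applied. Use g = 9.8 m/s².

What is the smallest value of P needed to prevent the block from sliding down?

The block tends to slide down (tan θ > μ_s), so at the point of impending slip friction acts up-slope at its limit: f = μ_s N.
Perpendicular to the incline: N = m g cos θ + P sin θ.
Along the incline: P cos θ + μ_s N = m g sin θ, i.e. P cos θ + μ_s (m g cos θ + P sin θ) = m g sin θ.
Solving, P (cos θ + μ_s sin θ) = m g (sin θ − μ_s cos θ), so P = 500×0.2019/1.123 = 89.8 N.

P_min ≈ 89.8 N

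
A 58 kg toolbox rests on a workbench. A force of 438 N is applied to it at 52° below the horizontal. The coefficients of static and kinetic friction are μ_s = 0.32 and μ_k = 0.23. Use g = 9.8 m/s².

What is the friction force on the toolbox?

N = m g + P sin α = 568.4 + 438×sin 52° = 913.5 N.
Horizontally, friction must balance P cos α = 269.7 N.
μ_s N = 0.32 × 913.5 = 292.3 N.
269.7 ≤ 292.3 N → static; friction equals the required 270 N.

f ≈ 270 N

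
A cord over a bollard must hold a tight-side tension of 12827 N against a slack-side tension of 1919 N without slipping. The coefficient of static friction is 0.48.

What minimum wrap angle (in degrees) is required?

T₂/T₁ = e^{μβ} → β = ln(T₂/T₁)/μ.
β = ln(12827/1919)/0.48 = 1.9/0.48 = 3.958 rad.
In degrees: β = 3.958 × 180/π = 227°.

β_min ≈ 227°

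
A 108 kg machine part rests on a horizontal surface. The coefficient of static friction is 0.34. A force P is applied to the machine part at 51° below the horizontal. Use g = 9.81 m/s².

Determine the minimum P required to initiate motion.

P ≈ 987 N

N = m g + P sin α (the push presses the machine part into the horizontal surface).
At impending slip, P cos α = μ_s N = μ_s (m g + P sin α).
Solving: P (cos α − μ_s sin α) = μ_s m g → P = 0.34×1060/(cos 51° − 0.34 sin 51°) = 360/0.3651 = 987 N.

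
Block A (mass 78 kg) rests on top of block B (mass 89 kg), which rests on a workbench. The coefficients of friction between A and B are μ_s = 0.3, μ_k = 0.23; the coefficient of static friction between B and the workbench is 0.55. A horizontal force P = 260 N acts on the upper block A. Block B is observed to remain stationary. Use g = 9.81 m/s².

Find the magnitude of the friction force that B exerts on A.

f ≈ 176 N

Between the blocks, N₁ = m_A g = 765.2 N.
So the A–B interface can sustain at most μ_s N₁ = 229.6 N of static friction.
Since P = 260 N > 229.6 N, A slides on B; the A–B friction is kinetic: f₁ = μ_k N₁ = 0.23×765.2 = 176 N.
By Newton's third law B feels 176 N forward from A. With B stationary, the floor's static friction on B balances it: f₂ = 176 N (well within μ_s(m_A+m_B)g = 901 N).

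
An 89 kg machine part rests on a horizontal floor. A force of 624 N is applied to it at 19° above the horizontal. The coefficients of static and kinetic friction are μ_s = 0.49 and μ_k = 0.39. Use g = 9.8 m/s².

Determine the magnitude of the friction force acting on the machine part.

f ≈ 261 N

N = m g − P sin α = 872.2 − 624×sin 19° = 669 N.
The horizontal driving force is P cos α = 590 N, so equilibrium needs friction f = 590 N.
μ_s N = 0.49 × 669 = 327.8 N.
590 > 327.8 N → the machine part slides; f = μ_k N = 0.39×669 = 261 N.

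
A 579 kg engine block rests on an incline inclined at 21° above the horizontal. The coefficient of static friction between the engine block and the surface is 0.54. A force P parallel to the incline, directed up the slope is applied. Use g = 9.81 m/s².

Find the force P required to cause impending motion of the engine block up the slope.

P ≈ 4900 N

At impending motion up the slope, friction acts down-slope at its limit: f = μ_s N.
P is parallel to the surface, so N = m g cos θ = 5300 N.
Along the incline: P = m g sin θ + μ_s N = 2040 + 0.54×5300 = 4900 N.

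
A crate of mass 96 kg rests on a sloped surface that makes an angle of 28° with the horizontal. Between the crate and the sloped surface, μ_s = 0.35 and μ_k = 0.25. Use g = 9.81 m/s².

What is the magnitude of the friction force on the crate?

f ≈ 208 N (up the incline)

Perpendicular to the surface, N = m g cos θ = 96·9.81·cos 28° = 831.5 N.
For equilibrium along the incline, friction must balance the weight component: f = m g sin θ = 442.1 N up the slope.
Static friction can supply at most μ_s N = 291 N.
|442.1| exceeds 291 N, so the crate slips down-slope; friction is kinetic, f = μ_k N = 0.25×831.5 = 208 N.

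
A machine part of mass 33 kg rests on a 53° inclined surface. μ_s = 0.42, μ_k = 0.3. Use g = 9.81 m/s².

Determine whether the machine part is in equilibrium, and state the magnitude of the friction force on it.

f ≈ 58.4 N

N = m g cos θ = 195 N.
Down-slope weight component: m g sin θ = 259 N.
μ_s N = 81.8 N.
259 > 81.8 N, so it slides; kinetic friction f = μ_k N = 0.3×195 = 58.4 N.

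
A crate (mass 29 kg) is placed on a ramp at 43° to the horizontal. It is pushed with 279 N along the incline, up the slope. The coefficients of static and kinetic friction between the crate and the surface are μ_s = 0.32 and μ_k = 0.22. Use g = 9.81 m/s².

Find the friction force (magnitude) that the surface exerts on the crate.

f ≈ 45.8 N (down the incline)

The normal reaction is N = m g cos θ = 208.1 N.
Parallel to the incline, ΣF = 0 gives f = m g sin θ − P = 194 − 279 = -84.98 N (up-slope positive).
Static friction can supply at most μ_s N = 66.58 N.
Since |-84.98| > 66.58 N, static friction cannot hold it; the crate slides up the incline and kinetic friction applies: f = μ_k N = 0.22 × 208.1 = 45.8 N.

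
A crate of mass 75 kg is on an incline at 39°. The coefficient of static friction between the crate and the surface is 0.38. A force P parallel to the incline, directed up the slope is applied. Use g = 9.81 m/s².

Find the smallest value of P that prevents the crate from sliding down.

The crate tends to slide down (tan θ > μ_s), so at the point of impending slip friction acts up-slope at its limit: f = μ_s N.
P is parallel to the surface, so N = m g cos θ = 572 N.
Along the incline: P + μ_s N = m g sin θ, so P = 463 − 0.38×572 = 246 N.

P_min ≈ 246 N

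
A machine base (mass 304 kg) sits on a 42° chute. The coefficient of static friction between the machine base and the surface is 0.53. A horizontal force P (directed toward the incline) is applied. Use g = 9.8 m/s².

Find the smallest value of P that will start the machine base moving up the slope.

P ≈ 8150 N

At impending motion up the slope, friction acts down-slope at its limit: f = μ_s N.
Perpendicular to the incline: N = m g cos θ + P sin θ.
Along the incline: P cos θ = m g sin θ + μ_s N = m g sin θ + μ_s (m g cos θ + P sin θ).
Solving, P (cos θ − μ_s sin θ) = m g (sin θ + μ_s cos θ), so P = 304×9.8×(sin 42° + 0.53 cos 42°)/(cos 42° − 0.53 sin 42°) = 2980×1.063/0.3885 = 8150 N.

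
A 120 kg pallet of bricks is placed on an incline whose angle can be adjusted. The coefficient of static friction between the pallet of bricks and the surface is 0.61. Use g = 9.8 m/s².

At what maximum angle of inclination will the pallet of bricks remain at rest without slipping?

At the slip threshold, m g sin θ = μ_s · m g cos θ, so tan θ = μ_s.
θ_max = arctan(0.61) = 31.4°.

θ_max ≈ 31.4°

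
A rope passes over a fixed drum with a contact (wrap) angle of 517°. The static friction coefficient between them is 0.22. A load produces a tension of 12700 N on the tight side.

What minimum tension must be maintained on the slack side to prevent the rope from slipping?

Capstan equation at impending slip: T_tight/T_slack = e^{μβ}.
β = 517° = 9.023 rad; e^{μβ} = e^{0.22×9.023} = 7.28.
T_slack = T_tight / e^{μβ} = 12700 / 7.28 = 1740 N.

T_min ≈ 1740 N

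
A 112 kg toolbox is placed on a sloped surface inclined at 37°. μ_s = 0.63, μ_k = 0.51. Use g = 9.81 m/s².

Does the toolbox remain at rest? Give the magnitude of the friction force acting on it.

N = m g cos θ = 877 N.
Down-slope weight component: m g sin θ = 661 N.
μ_s N = 553 N.
661 > 553 N, so it slides; kinetic friction f = μ_k N = 0.51×877 = 448 N.

f ≈ 448 N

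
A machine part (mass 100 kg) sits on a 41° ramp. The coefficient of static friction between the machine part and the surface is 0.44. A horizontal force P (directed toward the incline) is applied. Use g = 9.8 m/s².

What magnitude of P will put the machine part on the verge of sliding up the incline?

At impending motion up the slope, friction acts down-slope at its limit: f = μ_s N.
Perpendicular to the incline: N = m g cos θ + P sin θ.
Along the incline: P cos θ = m g sin θ + μ_s N = m g sin θ + μ_s (m g cos θ + P sin θ).
Solving, P (cos θ − μ_s sin θ) = m g (sin θ + μ_s cos θ), so P = 100×9.8×(sin 41° + 0.44 cos 41°)/(cos 41° − 0.44 sin 41°) = 980×0.9881/0.466 = 2080 N.

P ≈ 2080 N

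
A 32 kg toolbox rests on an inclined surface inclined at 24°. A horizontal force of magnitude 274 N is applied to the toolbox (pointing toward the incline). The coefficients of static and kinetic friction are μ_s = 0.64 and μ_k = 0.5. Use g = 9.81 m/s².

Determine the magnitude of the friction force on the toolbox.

f ≈ 123 N (down the incline)

The horizontal push has a component P sin θ into the surface, so N = m g cos θ + P sin θ = 286.8 + 111.4 = 398.2 N.
Parallel to the incline: P cos θ − m g sin θ = 250.3 − 127.7 = 122.6 N; the friction needed to balance this is 122.6 N acting down the slope.
Maximum static friction: μ_s N = 0.64 × 398.2 = 254.9 N.
Since 122.6 N is within the 254.9 N limit, the toolbox stays put and friction is exactly 123 N.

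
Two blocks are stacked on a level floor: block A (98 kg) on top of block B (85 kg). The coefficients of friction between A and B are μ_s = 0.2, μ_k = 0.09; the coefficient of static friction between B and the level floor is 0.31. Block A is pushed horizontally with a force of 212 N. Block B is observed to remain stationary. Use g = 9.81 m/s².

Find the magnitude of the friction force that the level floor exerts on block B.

f ≈ 86.5 N

The normal force B exerts on A is simply A's weight, N₁ = 961.4 N.
So the A–B interface can sustain at most μ_s N₁ = 192.3 N of static friction.
P = 212 N exceeds that limit, so A slips over B and the interface friction becomes kinetic: f₁ = μ_k N₁ = 0.09×961.4 = 86.5 N.
By Newton's third law B feels 86.5 N forward from A. With B stationary, the floor's static friction on B balances it: f₂ = 86.5 N (well within μ_s(m_A+m_B)g = 556.5 N).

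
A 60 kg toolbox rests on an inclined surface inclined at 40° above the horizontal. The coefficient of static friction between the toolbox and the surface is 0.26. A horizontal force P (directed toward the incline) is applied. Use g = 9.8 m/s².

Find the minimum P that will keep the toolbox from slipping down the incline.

The toolbox tends to slide down (tan θ > μ_s), so at the point of impending slip friction acts up-slope at its limit: f = μ_s N.
Perpendicular to the incline: N = m g cos θ + P sin θ.
Along the incline: P cos θ + μ_s N = m g sin θ, i.e. P cos θ + μ_s (m g cos θ + P sin θ) = m g sin θ.
Solving, P (cos θ + μ_s sin θ) = m g (sin θ − μ_s cos θ), so P = 588×0.4436/0.9332 = 280 N.

P_min ≈ 280 N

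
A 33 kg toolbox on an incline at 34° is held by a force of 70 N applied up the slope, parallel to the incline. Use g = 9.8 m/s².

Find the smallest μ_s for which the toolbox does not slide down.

μ_s,min ≈ 0.413

N = m g cos θ = 268.1 N.
Friction must make up the shortfall along the incline: f = m g sin θ − P = 180.8 − 70 = 110.8 N.
At the threshold f = μ_s N, so μ_s,min = 110.8/268.1 = 0.413.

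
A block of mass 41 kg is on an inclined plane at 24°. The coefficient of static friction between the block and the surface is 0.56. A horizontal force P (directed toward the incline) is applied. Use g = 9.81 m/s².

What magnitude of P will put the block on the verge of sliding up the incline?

P ≈ 539 N

At impending motion up the slope, friction acts down-slope at its limit: f = μ_s N.
Perpendicular to the incline: N = m g cos θ + P sin θ.
Along the incline: P cos θ = m g sin θ + μ_s N = m g sin θ + μ_s (m g cos θ + P sin θ).
Solving, P (cos θ − μ_s sin θ) = m g (sin θ + μ_s cos θ), so P = 41×9.81×(sin 24° + 0.56 cos 24°)/(cos 24° − 0.56 sin 24°) = 402×0.9183/0.6858 = 539 N.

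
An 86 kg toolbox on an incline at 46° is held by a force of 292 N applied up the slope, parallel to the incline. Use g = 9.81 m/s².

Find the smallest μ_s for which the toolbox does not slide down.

μ_s,min ≈ 0.537

N = m g cos θ = 586.1 N.
Friction must make up the shortfall along the incline: f = m g sin θ − P = 606.9 − 292 = 314.9 N.
At the threshold f = μ_s N, so μ_s,min = 314.9/586.1 = 0.537.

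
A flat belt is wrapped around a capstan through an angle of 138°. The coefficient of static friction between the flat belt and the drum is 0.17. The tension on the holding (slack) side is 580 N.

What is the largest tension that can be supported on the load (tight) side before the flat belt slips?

At impending slip the capstan equation gives T₂/T₁ = e^{μβ} with β in radians.
β = 138° × π/180 = 2.409 rad.
e^{μβ} = e^{0.17×2.409} = 1.506.
T₂ = T₁ · e^{μβ} = 580 × 1.506 = 873 N.

T_max ≈ 873 N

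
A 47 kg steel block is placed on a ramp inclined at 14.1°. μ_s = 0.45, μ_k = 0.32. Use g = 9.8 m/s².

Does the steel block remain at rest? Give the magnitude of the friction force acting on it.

N = m g cos θ = 447 N.
Down-slope weight component: m g sin θ = 112 N.
μ_s N = 201 N.
112 ≤ 201 N, so it stays put; friction = 112 N.

f ≈ 112 N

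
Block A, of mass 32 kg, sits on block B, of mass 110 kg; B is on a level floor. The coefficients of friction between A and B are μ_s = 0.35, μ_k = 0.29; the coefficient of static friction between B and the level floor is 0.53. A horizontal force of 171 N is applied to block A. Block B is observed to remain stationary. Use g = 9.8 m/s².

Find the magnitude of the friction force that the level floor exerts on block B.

Between the blocks, N₁ = m_A g = 313.6 N.
So the A–B interface can sustain at most μ_s N₁ = 109.8 N of static friction.
P = 171 N exceeds that limit, so A slips over B and the interface friction becomes kinetic: f₁ = μ_k N₁ = 0.29×313.6 = 90.9 N.
B experiences an equal 90.9 N forward from A (third law). B is in equilibrium, so the floor supplies f₂ = 90.9 N of static friction (limit μ_s(m_A+m_B)g = 737.5 N, not exceeded).

f ≈ 90.9 N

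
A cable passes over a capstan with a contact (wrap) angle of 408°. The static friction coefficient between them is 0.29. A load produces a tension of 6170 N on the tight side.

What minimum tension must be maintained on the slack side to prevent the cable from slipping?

Capstan equation at impending slip: T_tight/T_slack = e^{μβ}.
β = 408° = 7.121 rad; e^{μβ} = e^{0.29×7.121} = 7.886.
T_slack = T_tight / e^{μβ} = 6170 / 7.886 = 782 N.

T_min ≈ 782 N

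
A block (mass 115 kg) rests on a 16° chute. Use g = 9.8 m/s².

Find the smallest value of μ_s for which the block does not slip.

μ_s,min ≈ 0.287

At the slip threshold m g sin θ = μ_s m g cos θ, so μ_s,min = tan θ.
μ_s,min = tan 16° = 0.287.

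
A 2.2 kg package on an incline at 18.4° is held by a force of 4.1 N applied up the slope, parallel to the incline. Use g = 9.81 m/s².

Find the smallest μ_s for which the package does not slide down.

μ_s,min ≈ 0.132

N = m g cos θ = 20.48 N.
Friction must make up the shortfall along the incline: f = m g sin θ − P = 6.812 − 4.1 = 2.712 N.
At the threshold f = μ_s N, so μ_s,min = 2.712/20.48 = 0.132.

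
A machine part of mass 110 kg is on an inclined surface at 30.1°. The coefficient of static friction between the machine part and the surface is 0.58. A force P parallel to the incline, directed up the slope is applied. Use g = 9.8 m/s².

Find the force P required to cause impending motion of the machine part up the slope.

At impending motion up the slope, friction acts down-slope at its limit: f = μ_s N.
P is parallel to the surface, so N = m g cos θ = 933 N.
Along the incline: P = m g sin θ + μ_s N = 541 + 0.58×933 = 1080 N.

P ≈ 1080 N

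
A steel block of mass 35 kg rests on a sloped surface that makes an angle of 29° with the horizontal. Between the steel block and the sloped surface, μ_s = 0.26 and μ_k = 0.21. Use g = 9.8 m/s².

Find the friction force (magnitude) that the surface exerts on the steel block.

f ≈ 63 N (up the incline)

Normal force: N = m g cos θ = 35 × 9.8 × cos 29° = 300 N.
Along the slope the weight component is m g sin θ = 166.3 N; friction must supply exactly this, acting up-slope.
Static friction can supply at most μ_s N = 78 N.
Since |166.3| > 78 N, static friction cannot hold it; the steel block slides down the incline and kinetic friction applies: f = μ_k N = 0.21 × 300 = 63 N.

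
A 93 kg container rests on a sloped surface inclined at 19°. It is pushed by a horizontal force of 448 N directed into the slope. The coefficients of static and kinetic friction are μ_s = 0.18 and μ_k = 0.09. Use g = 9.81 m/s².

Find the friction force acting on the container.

The horizontal push has a component P sin θ into the surface, so N = m g cos θ + P sin θ = 862.6 + 145.9 = 1008 N.
Along the incline, the net driving force (taking up-slope positive) is P cos θ − m g sin θ = 423.6 − 297 = 126.6 N, so equilibrium requires friction f = -126.6 N (down-slope).
The limit of static friction is μ_s N = 181.5 N.
Since 126.6 N is within the 181.5 N limit, the container stays put and friction is exactly 127 N.

f ≈ 127 N (down the incline)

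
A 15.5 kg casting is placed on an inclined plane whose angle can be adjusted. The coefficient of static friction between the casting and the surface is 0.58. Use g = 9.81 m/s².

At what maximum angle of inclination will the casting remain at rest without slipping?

At the slip threshold, m g sin θ = μ_s · m g cos θ, so tan θ = μ_s.
θ_max = arctan(0.58) = 30.1°.

θ_max ≈ 30.1°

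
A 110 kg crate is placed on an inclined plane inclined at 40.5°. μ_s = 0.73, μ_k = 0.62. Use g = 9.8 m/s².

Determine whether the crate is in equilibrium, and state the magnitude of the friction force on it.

N = m g cos θ = 820 N.
Down-slope weight component: m g sin θ = 700 N.
μ_s N = 598 N.
700 > 598 N, so it slides; kinetic friction f = μ_k N = 0.62×820 = 508 N.

f ≈ 508 N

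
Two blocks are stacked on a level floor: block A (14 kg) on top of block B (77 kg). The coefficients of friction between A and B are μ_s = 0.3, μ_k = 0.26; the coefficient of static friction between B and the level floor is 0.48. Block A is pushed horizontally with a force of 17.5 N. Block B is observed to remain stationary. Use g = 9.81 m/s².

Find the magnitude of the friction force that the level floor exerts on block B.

f ≈ 17.5 N

Between the blocks, N₁ = m_A g = 137.3 N.
So the A–B interface can sustain at most μ_s N₁ = 41.2 N of static friction.
Since P = 17.5 N ≤ 41.2 N, A does not slip on B; friction on A equals P = 17.5 N.
By Newton's third law B feels 17.5 N forward from A. With B stationary, the floor's static friction on B balances it: f₂ = 17.5 N (well within μ_s(m_A+m_B)g = 428.5 N).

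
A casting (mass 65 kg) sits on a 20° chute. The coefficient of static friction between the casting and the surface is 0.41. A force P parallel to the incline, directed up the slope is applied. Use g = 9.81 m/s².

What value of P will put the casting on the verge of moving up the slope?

At impending motion up the slope, friction acts down-slope at its limit: f = μ_s N.
P is parallel to the surface, so N = m g cos θ = 599 N.
Along the incline: P = m g sin θ + μ_s N = 218 + 0.41×599 = 464 N.

P ≈ 464 N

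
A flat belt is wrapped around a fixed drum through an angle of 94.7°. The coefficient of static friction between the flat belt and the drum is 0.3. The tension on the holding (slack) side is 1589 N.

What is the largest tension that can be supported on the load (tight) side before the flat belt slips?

T_max ≈ 2610 N

At impending slip the capstan equation gives T₂/T₁ = e^{μβ} with β in radians.
β = 94.7° × π/180 = 1.653 rad.
e^{μβ} = e^{0.3×1.653} = 1.642.
T₂ = T₁ · e^{μβ} = 1589 × 1.642 = 2610 N.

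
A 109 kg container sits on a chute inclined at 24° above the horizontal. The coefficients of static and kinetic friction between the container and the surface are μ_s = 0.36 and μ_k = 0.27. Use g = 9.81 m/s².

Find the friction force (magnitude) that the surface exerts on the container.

f ≈ 264 N (up the incline)

Normal force: N = m g cos θ = 109 × 9.81 × cos 24° = 976.8 N.
Along the slope the weight component is m g sin θ = 434.9 N; friction must supply exactly this, acting up-slope.
The static-friction ceiling is μ_s N = 0.36 × 976.8 = 351.7 N.
Since |434.9| > 351.7 N, static friction cannot hold it; the container slides down the incline and kinetic friction applies: f = μ_k N = 0.27 × 976.8 = 264 N.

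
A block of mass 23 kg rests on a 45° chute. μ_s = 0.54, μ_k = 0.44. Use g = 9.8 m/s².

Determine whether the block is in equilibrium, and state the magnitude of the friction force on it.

f ≈ 70.1 N

N = m g cos θ = 159 N.
Down-slope weight component: m g sin θ = 159 N.
μ_s N = 86.1 N.
159 > 86.1 N, so it slides; kinetic friction f = μ_k N = 0.44×159 = 70.1 N.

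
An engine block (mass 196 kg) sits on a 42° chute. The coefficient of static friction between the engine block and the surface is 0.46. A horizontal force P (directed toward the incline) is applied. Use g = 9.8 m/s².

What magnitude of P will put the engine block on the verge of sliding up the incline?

At impending motion up the slope, friction acts down-slope at its limit: f = μ_s N.
Perpendicular to the incline: N = m g cos θ + P sin θ.
Along the incline: P cos θ = m g sin θ + μ_s N = m g sin θ + μ_s (m g cos θ + P sin θ).
Solving, P (cos θ − μ_s sin θ) = m g (sin θ + μ_s cos θ), so P = 196×9.8×(sin 42° + 0.46 cos 42°)/(cos 42° − 0.46 sin 42°) = 1920×1.011/0.4353 = 4460 N.

P ≈ 4460 N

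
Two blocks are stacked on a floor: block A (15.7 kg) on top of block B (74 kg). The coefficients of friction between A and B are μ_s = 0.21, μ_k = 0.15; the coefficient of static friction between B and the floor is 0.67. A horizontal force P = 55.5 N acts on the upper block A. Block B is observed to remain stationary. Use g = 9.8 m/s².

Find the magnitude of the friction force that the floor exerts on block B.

Normal force at the A–B interface: N₁ = m_A g = 153.9 N.
Maximum static friction on A from B: μ_s N₁ = 0.21×153.9 = 32.31 N.
P = 55.5 N exceeds that limit, so A slips over B and the interface friction becomes kinetic: f₁ = μ_k N₁ = 0.15×153.9 = 23.1 N.
B experiences an equal 23.1 N forward from A (third law). B is in equilibrium, so the floor supplies f₂ = 23.1 N of static friction (limit μ_s(m_A+m_B)g = 589 N, not exceeded).

f ≈ 23.1 N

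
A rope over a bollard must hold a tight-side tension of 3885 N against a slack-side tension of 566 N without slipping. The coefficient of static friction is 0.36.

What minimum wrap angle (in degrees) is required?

β_min ≈ 307°

T₂/T₁ = e^{μβ} → β = ln(T₂/T₁)/μ.
β = ln(3885/566)/0.36 = 1.926/0.36 = 5.351 rad.
In degrees: β = 5.351 × 180/π = 307°.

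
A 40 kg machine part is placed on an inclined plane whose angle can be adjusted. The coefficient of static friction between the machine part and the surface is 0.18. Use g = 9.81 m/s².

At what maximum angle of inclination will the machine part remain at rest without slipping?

At the slip threshold, m g sin θ = μ_s · m g cos θ, so tan θ = μ_s.
θ_max = arctan(0.18) = 10.2°.

θ_max ≈ 10.2°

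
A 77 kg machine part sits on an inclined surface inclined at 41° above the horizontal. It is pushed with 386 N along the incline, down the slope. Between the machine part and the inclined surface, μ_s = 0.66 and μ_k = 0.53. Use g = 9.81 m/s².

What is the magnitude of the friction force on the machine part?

The normal reaction is N = m g cos θ = 570.1 N.
Parallel to the incline, ΣF = 0 gives f = m g sin θ + P = 495.6 + 386 = 881.6 N (up-slope positive).
Maximum static friction available: μ_s N = 0.66 × 570.1 = 376.3 N.
Since |881.6| > 376.3 N, static friction cannot hold it; the machine part slides down the incline and kinetic friction applies: f = μ_k N = 0.53 × 570.1 = 302 N.

f ≈ 302 N (up the incline)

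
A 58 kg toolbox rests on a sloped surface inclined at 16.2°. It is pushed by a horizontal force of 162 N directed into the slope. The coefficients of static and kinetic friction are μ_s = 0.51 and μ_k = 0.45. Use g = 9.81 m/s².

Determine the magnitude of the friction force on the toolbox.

The horizontal push has a component P sin θ into the surface, so N = m g cos θ + P sin θ = 546.4 + 45.2 = 591.6 N.
Parallel to the incline: P cos θ − m g sin θ = 155.6 − 158.7 = -3.173 N; the friction needed to balance this is 3.173 N acting up the slope.
Maximum static friction: μ_s N = 0.51 × 591.6 = 301.7 N.
|f_req| = 3.173 ≤ 301.7 N → the toolbox is in equilibrium; friction equals the required value.

f ≈ 3.17 N (up the incline)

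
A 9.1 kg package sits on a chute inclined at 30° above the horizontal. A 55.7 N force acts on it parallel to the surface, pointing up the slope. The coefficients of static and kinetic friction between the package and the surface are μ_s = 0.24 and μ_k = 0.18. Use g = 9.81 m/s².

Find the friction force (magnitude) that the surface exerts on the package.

f ≈ 11.1 N (down the incline)

Normal force: N = m g cos θ = 9.1 × 9.81 × cos 30° = 77.31 N.
For equilibrium along the incline the friction force must supply f = m g sin θ − P = 44.64 − 55.7 = -11.06 N (positive meaning up-slope).
Static friction can supply at most μ_s N = 18.55 N.
Since |-11.06| ≤ 18.55 N, no slip — friction simply equals what equilibrium demands.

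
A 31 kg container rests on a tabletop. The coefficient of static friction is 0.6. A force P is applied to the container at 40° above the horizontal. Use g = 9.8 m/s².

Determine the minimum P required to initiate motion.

P ≈ 158 N

N = m g − P sin α (the pull lifts the container).
At impending slip, P cos α = μ_s N = μ_s (m g − P sin α).
Solving: P (cos α + μ_s sin α) = μ_s m g → P = 0.6×304/(cos 40° + 0.6 sin 40°) = 182/1.152 = 158 N.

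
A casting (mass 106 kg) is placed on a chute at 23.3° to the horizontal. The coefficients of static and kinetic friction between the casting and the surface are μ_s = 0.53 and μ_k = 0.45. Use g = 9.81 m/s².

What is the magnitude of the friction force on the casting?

f ≈ 411 N (up the incline)

Normal force: N = m g cos θ = 106 × 9.81 × cos 23.3° = 955.1 N.
Along the slope the weight component is m g sin θ = 411.3 N; friction must supply exactly this, acting up-slope.
Maximum static friction available: μ_s N = 0.53 × 955.1 = 506.2 N.
Since |411.3| ≤ 506.2 N, no slip — friction simply equals what equilibrium demands.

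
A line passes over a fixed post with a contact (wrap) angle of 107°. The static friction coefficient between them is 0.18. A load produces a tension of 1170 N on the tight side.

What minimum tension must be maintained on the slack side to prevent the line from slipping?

T_min ≈ 836 N

Capstan equation at impending slip: T_tight/T_slack = e^{μβ}.
β = 107° = 1.868 rad; e^{μβ} = e^{0.18×1.868} = 1.4.
T_slack = T_tight / e^{μβ} = 1170 / 1.4 = 836 N.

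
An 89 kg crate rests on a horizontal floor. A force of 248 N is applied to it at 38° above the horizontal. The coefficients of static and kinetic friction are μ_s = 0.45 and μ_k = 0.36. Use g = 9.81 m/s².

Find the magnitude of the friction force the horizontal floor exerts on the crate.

f ≈ 195 N

N = m g − P sin α = 873.1 − 248×sin 38° = 720.4 N.
Horizontally, friction must balance P cos α = 195.4 N.
μ_s N = 0.45 × 720.4 = 324.2 N.
Since 195.4 N does not exceed the limit, the crate stays at rest and f = 195 N.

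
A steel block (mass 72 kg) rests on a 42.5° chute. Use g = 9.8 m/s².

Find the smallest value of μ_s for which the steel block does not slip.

μ_s,min ≈ 0.916

At the slip threshold m g sin θ = μ_s m g cos θ, so μ_s,min = tan θ.
μ_s,min = tan 42.5° = 0.916.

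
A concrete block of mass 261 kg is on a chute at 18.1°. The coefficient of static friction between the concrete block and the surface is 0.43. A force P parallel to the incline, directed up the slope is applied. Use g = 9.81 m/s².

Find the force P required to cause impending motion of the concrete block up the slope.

P ≈ 1840 N

At impending motion up the slope, friction acts down-slope at its limit: f = μ_s N.
P is parallel to the surface, so N = m g cos θ = 2430 N.
Along the incline: P = m g sin θ + μ_s N = 795 + 0.43×2430 = 1840 N.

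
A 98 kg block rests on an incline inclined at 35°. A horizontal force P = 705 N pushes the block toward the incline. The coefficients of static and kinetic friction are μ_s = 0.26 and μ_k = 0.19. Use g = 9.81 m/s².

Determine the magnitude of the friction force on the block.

Resolve perpendicular to the incline: N = m g cos θ + P sin θ = 98×9.81×cos 35° + 705×sin 35° = 1192 N.
Along the incline, the net driving force (taking up-slope positive) is P cos θ − m g sin θ = 577.5 − 551.4 = 26.08 N, so equilibrium requires friction f = -26.08 N (down-slope).
Maximum static friction: μ_s N = 0.26 × 1192 = 309.9 N.
Since 26.08 N is within the 309.9 N limit, the block stays put and friction is exactly 26.1 N.

f ≈ 26.1 N (down the incline)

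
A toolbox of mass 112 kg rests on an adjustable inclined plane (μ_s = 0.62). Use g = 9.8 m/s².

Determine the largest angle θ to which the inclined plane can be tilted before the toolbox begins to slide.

θ_max ≈ 31.8°

At the slip threshold, m g sin θ = μ_s · m g cos θ, so tan θ = μ_s.
θ_max = arctan(0.62) = 31.8°.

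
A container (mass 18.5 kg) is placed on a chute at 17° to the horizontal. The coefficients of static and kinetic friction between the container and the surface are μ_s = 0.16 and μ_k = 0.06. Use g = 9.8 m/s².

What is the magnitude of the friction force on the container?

f ≈ 10.4 N (up the incline)

The normal reaction is N = m g cos θ = 173.4 N.
Along the slope the weight component is m g sin θ = 53.01 N; friction must supply exactly this, acting up-slope.
Maximum static friction available: μ_s N = 0.16 × 173.4 = 27.74 N.
|53.01| exceeds 27.74 N, so the container slips down-slope; friction is kinetic, f = μ_k N = 0.06×173.4 = 10.4 N.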